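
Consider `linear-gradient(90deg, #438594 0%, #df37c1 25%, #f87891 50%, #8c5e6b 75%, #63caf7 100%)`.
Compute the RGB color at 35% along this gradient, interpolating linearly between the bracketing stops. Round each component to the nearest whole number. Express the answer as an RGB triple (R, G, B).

35% lies between the 25% and 50% stops, so the local fraction is t = (35 − 25)/(50 − 25) = 10/25 ≈ 0.4.
#df37c1 → (223, 55, 193); #f87891 → (248, 120, 145).
R = 223 + 0.4 × (248 − 223) = 233 → 233
G = 55 + 0.4 × (120 − 55) = 81 → 81
B = 193 + 0.4 × (145 − 193) = 173.8 → 174

(233, 81, 174)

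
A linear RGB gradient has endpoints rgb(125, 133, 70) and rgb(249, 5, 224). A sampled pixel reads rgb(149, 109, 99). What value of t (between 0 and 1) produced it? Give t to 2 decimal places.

0.19

Invert the lerp on the B channel (largest span, 154): t = (99 − 70) / (224 − 70) = 29/154 = 0.18831.
Check on R: (149 − 125)/(249 − 125) = 0.1935 ✓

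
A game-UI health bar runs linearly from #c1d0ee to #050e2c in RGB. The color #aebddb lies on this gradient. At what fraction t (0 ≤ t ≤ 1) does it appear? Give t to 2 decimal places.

0.10

Invert the lerp on the G channel (largest span, 194): t = (189 − 208) / (14 − 208) = -19/-194 = 0.097938.
Check on R: (174 − 193)/(5 − 193) = 0.1011 ✓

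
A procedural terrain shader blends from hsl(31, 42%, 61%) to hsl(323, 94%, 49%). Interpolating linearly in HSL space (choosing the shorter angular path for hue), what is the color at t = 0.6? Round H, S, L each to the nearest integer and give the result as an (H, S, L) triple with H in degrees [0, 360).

(350, 73, 54)

Hue: 323 − 31 = 292°, but |292| > 180 so the shorter arc goes the other way: Δh = 292 − 360 = -68°.
H = 31 + 0.6 × (-68) = -9.8 → -10 → -10 mod 360 = 350°
S = 42 + 0.6 × (94 − 42) = 73.2 → 73%
L = 61 + 0.6 × (49 − 61) = 53.8 → 54%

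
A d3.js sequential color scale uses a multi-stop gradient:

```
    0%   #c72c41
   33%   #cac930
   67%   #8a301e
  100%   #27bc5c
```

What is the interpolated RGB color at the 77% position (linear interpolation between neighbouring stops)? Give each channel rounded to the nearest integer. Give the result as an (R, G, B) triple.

(108, 90, 49)

77% lies between the 67% and 100% stops, so the local fraction is t = (77 − 67)/(100 − 67) = 10/33 ≈ 0.303.
#8a301e → (138, 48, 30); #27bc5c → (39, 188, 92).
R = 138 + 0.303 × (39 − 138) = 108.003 → 108
G = 48 + 0.303 × (188 − 48) = 90.42 → 90
B = 30 + 0.303 × (92 − 30) = 48.786 → 49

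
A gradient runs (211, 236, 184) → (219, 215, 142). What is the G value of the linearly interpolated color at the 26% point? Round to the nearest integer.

231

G = 236 + 0.26 × (215 − 236) = 230.54 → 231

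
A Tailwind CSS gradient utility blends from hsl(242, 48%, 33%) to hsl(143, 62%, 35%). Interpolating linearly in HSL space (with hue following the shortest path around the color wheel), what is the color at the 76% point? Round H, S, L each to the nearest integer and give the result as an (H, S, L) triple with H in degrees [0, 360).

Hue arc: Δh = 143 − 242 = -99° (|Δh| ≤ 180, already the shorter path).
H = 242 + 0.76 × (-99) = 166.76 → 167°
S = 48 + 0.76 × (62 − 48) = 58.64 → 59%
L = 33 + 0.76 × (35 − 33) = 34.52 → 35%

(167, 59, 35)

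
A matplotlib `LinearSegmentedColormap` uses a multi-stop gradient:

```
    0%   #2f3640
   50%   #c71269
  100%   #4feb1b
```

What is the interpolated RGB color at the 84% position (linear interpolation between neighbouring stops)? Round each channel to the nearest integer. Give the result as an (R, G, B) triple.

84% lies between the 50% and 100% stops, so the local fraction is t = (84 − 50)/(100 − 50) = 34/50 ≈ 0.68.
#c71269 → (199, 18, 105); #4feb1b → (79, 235, 27).
R = 199 + 0.68 × (79 − 199) = 117.4 → 117
G = 18 + 0.68 × (235 − 18) = 165.56 → 166
B = 105 + 0.68 × (27 − 105) = 51.96 → 52

(117, 166, 52)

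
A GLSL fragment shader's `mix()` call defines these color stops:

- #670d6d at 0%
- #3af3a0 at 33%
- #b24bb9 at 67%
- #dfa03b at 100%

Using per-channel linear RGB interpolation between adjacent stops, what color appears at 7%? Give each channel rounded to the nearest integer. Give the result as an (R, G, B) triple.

7% lies between the 0% and 33% stops, so the local fraction is t = (7 − 0)/(33 − 0) = 7/33 ≈ 0.2121.
#670d6d → (103, 13, 109); #3af3a0 → (58, 243, 160).
R = 103 + 0.2121 × (58 − 103) = 93.456 → 93
G = 13 + 0.2121 × (243 − 13) = 61.783 → 62
B = 109 + 0.2121 × (160 − 109) = 119.817 → 120

(93, 62, 120)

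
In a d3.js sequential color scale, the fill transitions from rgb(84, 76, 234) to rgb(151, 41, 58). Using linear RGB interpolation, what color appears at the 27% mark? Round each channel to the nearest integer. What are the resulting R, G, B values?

(102, 67, 186)

27% corresponds to t = 0.27.
R = 84 + 0.27 × (151 − 84) = 84 + 0.27 × 67 = 102.09 → 102
G = 76 + 0.27 × (41 − 76) = 76 + 0.27 × -35 = 66.55 → 67
B = 234 + 0.27 × (58 − 234) = 234 + 0.27 × -176 = 186.48 → 186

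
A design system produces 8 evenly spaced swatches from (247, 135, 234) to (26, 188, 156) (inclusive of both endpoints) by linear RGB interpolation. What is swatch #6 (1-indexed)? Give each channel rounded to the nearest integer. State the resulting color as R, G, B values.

(89, 173, 178)

With 8 swatches and endpoints inclusive, swatch 6 sits at t = (6 − 1)/(8 − 1) = 5/7 ≈ 0.7143.
R = 247 + 0.7143 × (26 − 247) = 89.14 → 89
G = 135 + 0.7143 × (188 − 135) = 172.858 → 173
B = 234 + 0.7143 × (156 − 234) = 178.285 → 178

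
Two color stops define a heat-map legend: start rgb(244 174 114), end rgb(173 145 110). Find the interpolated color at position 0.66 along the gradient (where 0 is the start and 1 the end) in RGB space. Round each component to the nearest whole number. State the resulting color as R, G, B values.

R = 244 + 0.66 × (173 − 244) = 244 + 0.66 × -71 = 197.14 → 197
G = 174 + 0.66 × (145 − 174) = 174 + 0.66 × -29 = 154.86 → 155
B = 114 + 0.66 × (110 − 114) = 114 + 0.66 × -4 = 111.36 → 111

(197, 155, 111)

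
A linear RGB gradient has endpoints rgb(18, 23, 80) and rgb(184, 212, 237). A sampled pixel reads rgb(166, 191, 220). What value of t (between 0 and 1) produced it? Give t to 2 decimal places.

0.89

Invert the lerp on the G channel (largest span, 189): t = (191 − 23) / (212 − 23) = 168/189 = 0.88889.
Check on R: (166 − 18)/(184 − 18) = 0.8916 ✓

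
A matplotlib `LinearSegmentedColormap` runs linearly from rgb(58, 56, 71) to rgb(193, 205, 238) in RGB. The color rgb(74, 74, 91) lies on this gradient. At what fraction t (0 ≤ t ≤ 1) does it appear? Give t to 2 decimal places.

0.12

Invert the lerp on the B channel (largest span, 167): t = (91 − 71) / (238 − 71) = 20/167 = 0.11976.
Check on R: (74 − 58)/(193 − 58) = 0.1185 ✓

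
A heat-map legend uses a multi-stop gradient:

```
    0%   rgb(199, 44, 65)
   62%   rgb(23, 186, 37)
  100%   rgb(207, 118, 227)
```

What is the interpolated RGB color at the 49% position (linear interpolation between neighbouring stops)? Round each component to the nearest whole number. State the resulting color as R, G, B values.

49% lies between the 0% and 62% stops, so the local fraction is t = (49 − 0)/(62 − 0) = 49/62 ≈ 0.7903.
R = 199 + 0.7903 × (23 − 199) = 59.907 → 60
G = 44 + 0.7903 × (186 − 44) = 156.223 → 156
B = 65 + 0.7903 × (37 − 65) = 42.872 → 43

(60, 156, 43)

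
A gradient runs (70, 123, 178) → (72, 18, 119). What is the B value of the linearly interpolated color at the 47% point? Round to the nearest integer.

150

B = 178 + 0.47 × (119 − 178) = 150.27 → 150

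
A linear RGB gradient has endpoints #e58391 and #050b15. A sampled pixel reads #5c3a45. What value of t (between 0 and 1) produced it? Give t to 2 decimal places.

0.61

Invert the lerp on the R channel (largest span, 224): t = (92 − 229) / (5 − 229) = -137/-224 = 0.61161.
Check on G: (58 − 131)/(11 − 131) = 0.6083 ✓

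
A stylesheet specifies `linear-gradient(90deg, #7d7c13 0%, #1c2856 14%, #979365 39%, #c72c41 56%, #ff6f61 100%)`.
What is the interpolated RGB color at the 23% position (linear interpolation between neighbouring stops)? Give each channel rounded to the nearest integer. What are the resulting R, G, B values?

23% lies between the 14% and 39% stops, so the local fraction is t = (23 − 14)/(39 − 14) = 9/25 ≈ 0.36.
#1c2856 → (28, 40, 86); #979365 → (151, 147, 101).
R = 28 + 0.36 × (151 − 28) = 72.28 → 72
G = 40 + 0.36 × (147 − 40) = 78.52 → 79
B = 86 + 0.36 × (101 − 86) = 91.4 → 91

(72, 79, 91)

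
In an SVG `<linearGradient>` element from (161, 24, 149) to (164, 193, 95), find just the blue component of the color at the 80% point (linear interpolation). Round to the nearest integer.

106

B = 149 + 0.8 × (95 − 149) = 105.8 → 106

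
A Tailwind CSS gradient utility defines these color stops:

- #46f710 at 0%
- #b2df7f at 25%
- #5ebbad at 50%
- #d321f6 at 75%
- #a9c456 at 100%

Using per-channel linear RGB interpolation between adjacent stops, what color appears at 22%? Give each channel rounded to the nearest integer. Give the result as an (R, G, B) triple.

(165, 226, 114)

22% lies between the 0% and 25% stops, so the local fraction is t = (22 − 0)/(25 − 0) = 22/25 ≈ 0.88.
#46f710 → (70, 247, 16); #b2df7f → (178, 223, 127).
R = 70 + 0.88 × (178 − 70) = 165.04 → 165
G = 247 + 0.88 × (223 − 247) = 225.88 → 226
B = 16 + 0.88 × (127 − 16) = 113.68 → 114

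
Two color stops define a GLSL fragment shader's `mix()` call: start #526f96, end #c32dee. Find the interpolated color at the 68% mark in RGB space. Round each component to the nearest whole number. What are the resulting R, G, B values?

(159, 66, 210)

#526f96 → (82, 111, 150); #c32dee → (195, 45, 238).
68% corresponds to t = 0.68.
R = 82 + 0.68 × (195 − 82) = 82 + 0.68 × 113 = 158.84 → 159
G = 111 + 0.68 × (45 − 111) = 111 + 0.68 × -66 = 66.12 → 66
B = 150 + 0.68 × (238 − 150) = 150 + 0.68 × 88 = 209.84 → 210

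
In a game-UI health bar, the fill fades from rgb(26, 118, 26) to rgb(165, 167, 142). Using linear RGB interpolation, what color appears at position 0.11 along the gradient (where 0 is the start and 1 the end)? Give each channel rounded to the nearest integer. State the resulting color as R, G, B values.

R = 26 + 0.11 × (165 − 26) = 26 + 0.11 × 139 = 41.29 → 41
G = 118 + 0.11 × (167 − 118) = 118 + 0.11 × 49 = 123.39 → 123
B = 26 + 0.11 × (142 − 26) = 26 + 0.11 × 116 = 38.76 → 39

(41, 123, 39)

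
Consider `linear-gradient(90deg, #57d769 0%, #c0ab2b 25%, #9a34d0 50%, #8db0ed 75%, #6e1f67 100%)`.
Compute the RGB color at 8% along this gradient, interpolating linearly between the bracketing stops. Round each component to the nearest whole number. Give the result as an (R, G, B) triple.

8% lies between the 0% and 25% stops, so the local fraction is t = (8 − 0)/(25 − 0) = 8/25 ≈ 0.32.
#57d769 → (87, 215, 105); #c0ab2b → (192, 171, 43).
R = 87 + 0.32 × (192 − 87) = 120.6 → 121
G = 215 + 0.32 × (171 − 215) = 200.92 → 201
B = 105 + 0.32 × (43 − 105) = 85.16 → 85

(121, 201, 85)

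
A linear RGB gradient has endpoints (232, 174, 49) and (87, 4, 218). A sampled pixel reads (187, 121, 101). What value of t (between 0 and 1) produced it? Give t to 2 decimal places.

Invert the lerp on the G channel (largest span, 170): t = (121 − 174) / (4 − 174) = -53/-170 = 0.31176.
Check on R: (187 − 232)/(87 − 232) = 0.3103 ✓

0.31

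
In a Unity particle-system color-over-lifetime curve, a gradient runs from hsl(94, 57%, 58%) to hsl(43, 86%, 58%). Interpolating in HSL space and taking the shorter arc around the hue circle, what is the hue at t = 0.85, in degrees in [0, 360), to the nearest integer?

51

Hue arc: Δh = 43 − 94 = -51° (|Δh| ≤ 180, already the shorter path).
H = 94 + 0.85 × (-51) = 50.65 → 51°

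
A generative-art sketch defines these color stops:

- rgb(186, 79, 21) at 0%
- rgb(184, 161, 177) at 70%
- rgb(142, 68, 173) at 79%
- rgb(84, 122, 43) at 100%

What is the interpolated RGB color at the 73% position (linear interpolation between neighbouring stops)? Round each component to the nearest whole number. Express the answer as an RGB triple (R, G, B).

73% lies between the 70% and 79% stops, so the local fraction is t = (73 − 70)/(79 − 70) = 3/9 ≈ 0.3333.
R = 184 + 0.3333 × (142 − 184) = 170.001 → 170
G = 161 + 0.3333 × (68 − 161) = 130.003 → 130
B = 177 + 0.3333 × (173 − 177) = 175.667 → 176

(170, 130, 176)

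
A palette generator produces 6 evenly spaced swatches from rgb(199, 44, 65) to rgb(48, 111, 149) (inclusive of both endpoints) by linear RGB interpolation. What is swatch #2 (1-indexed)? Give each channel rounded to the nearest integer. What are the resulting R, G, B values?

(169, 57, 82)

With 6 swatches and endpoints inclusive, swatch 2 sits at t = (2 − 1)/(6 − 1) = 1/5 ≈ 0.2.
R = 199 + 0.2 × (48 − 199) = 168.8 → 169
G = 44 + 0.2 × (111 − 44) = 57.4 → 57
B = 65 + 0.2 × (149 − 65) = 81.8 → 82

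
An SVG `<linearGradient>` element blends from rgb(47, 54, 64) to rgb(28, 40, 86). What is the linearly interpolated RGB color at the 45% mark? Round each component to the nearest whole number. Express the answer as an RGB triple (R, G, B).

45% corresponds to t = 0.45.
R = 47 + 0.45 × (28 − 47) = 47 + 0.45 × -19 = 38.45 → 38
G = 54 + 0.45 × (40 − 54) = 54 + 0.45 × -14 = 47.7 → 48
B = 64 + 0.45 × (86 − 64) = 64 + 0.45 × 22 = 73.9 → 74

(38, 48, 74)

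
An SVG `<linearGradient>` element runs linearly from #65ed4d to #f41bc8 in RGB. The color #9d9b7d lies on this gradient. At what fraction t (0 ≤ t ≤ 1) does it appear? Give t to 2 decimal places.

Invert the lerp on the G channel (largest span, 210): t = (155 − 237) / (27 − 237) = -82/-210 = 0.39048.
Check on R: (157 − 101)/(244 − 101) = 0.3916 ✓

0.39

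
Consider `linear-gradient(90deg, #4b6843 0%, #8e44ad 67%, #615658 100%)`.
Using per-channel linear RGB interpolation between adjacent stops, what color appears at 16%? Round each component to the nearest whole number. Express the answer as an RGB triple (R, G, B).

(91, 95, 92)

16% lies between the 0% and 67% stops, so the local fraction is t = (16 − 0)/(67 − 0) = 16/67 ≈ 0.2388.
#4b6843 → (75, 104, 67); #8e44ad → (142, 68, 173).
R = 75 + 0.2388 × (142 − 75) = 91 → 91
G = 104 + 0.2388 × (68 − 104) = 95.403 → 95
B = 67 + 0.2388 × (173 − 67) = 92.313 → 92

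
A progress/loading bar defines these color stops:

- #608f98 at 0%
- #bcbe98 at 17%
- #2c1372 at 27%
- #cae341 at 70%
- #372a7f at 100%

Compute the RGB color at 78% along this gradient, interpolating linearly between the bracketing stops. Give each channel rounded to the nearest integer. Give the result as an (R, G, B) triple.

(163, 178, 82)

78% lies between the 70% and 100% stops, so the local fraction is t = (78 − 70)/(100 − 70) = 8/30 ≈ 0.2667.
#cae341 → (202, 227, 65); #372a7f → (55, 42, 127).
R = 202 + 0.2667 × (55 − 202) = 162.795 → 163
G = 227 + 0.2667 × (42 − 227) = 177.661 → 178
B = 65 + 0.2667 × (127 − 65) = 81.535 → 82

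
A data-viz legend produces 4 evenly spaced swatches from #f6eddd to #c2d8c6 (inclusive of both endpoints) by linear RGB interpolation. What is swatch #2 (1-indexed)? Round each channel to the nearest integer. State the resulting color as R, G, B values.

(229, 230, 213)

With 4 swatches and endpoints inclusive, swatch 2 sits at t = (2 − 1)/(4 − 1) = 1/3 ≈ 0.3333.
#f6eddd → (246, 237, 221); #c2d8c6 → (194, 216, 198).
R = 246 + 0.3333 × (194 − 246) = 228.668 → 229
G = 237 + 0.3333 × (216 − 237) = 230.001 → 230
B = 221 + 0.3333 × (198 − 221) = 213.334 → 213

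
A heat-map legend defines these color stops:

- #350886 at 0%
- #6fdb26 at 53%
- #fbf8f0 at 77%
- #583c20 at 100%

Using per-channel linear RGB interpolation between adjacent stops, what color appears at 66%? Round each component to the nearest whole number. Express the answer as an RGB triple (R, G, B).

(187, 235, 147)

66% lies between the 53% and 77% stops, so the local fraction is t = (66 − 53)/(77 − 53) = 13/24 ≈ 0.5417.
#6fdb26 → (111, 219, 38); #fbf8f0 → (251, 248, 240).
R = 111 + 0.5417 × (251 − 111) = 186.838 → 187
G = 219 + 0.5417 × (248 − 219) = 234.709 → 235
B = 38 + 0.5417 × (240 − 38) = 147.423 → 147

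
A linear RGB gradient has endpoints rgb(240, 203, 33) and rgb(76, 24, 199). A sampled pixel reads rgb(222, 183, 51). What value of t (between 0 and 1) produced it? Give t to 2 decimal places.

0.11

Invert the lerp on the G channel (largest span, 179): t = (183 − 203) / (24 − 203) = -20/-179 = 0.11173.
Check on R: (222 − 240)/(76 − 240) = 0.1098 ✓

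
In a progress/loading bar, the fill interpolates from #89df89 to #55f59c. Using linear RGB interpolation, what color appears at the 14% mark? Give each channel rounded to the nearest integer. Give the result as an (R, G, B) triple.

#89df89 → (137, 223, 137); #55f59c → (85, 245, 156).
14% corresponds to t = 0.14.
R = 137 + 0.14 × (85 − 137) = 137 + 0.14 × -52 = 129.72 → 130
G = 223 + 0.14 × (245 − 223) = 223 + 0.14 × 22 = 226.08 → 226
B = 137 + 0.14 × (156 − 137) = 137 + 0.14 × 19 = 139.66 → 140

(130, 226, 140)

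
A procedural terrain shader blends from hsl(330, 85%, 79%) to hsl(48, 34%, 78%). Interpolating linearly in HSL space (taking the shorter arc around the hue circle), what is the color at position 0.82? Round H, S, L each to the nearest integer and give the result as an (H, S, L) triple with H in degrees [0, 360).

(34, 43, 78)

Hue: 48 − 330 = -282°, but |-282| > 180 so the shorter arc goes the other way: Δh = -282 + 360 = 78°.
H = 330 + 0.82 × (78) = 393.96 → 394 → 394 mod 360 = 34°
S = 85 + 0.82 × (34 − 85) = 43.18 → 43%
L = 79 + 0.82 × (78 − 79) = 78.18 → 78%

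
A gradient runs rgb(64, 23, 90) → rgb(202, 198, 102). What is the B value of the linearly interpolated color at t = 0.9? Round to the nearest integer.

101

B = 90 + 0.9 × (102 − 90) = 100.8 → 101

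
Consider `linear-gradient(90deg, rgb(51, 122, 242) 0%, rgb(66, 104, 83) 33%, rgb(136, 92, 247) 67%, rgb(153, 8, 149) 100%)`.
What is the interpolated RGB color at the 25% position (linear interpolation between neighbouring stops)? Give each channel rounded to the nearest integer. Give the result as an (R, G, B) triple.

(62, 108, 122)

25% lies between the 0% and 33% stops, so the local fraction is t = (25 − 0)/(33 − 0) = 25/33 ≈ 0.7576.
R = 51 + 0.7576 × (66 − 51) = 62.364 → 62
G = 122 + 0.7576 × (104 − 122) = 108.363 → 108
B = 242 + 0.7576 × (83 − 242) = 121.542 → 122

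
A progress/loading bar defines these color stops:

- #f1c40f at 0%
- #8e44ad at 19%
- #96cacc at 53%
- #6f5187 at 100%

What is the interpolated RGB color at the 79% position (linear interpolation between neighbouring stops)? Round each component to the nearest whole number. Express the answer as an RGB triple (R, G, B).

(128, 135, 166)

79% lies between the 53% and 100% stops, so the local fraction is t = (79 − 53)/(100 − 53) = 26/47 ≈ 0.5532.
#96cacc → (150, 202, 204); #6f5187 → (111, 81, 135).
R = 150 + 0.5532 × (111 − 150) = 128.425 → 128
G = 202 + 0.5532 × (81 − 202) = 135.063 → 135
B = 204 + 0.5532 × (135 − 204) = 165.829 → 166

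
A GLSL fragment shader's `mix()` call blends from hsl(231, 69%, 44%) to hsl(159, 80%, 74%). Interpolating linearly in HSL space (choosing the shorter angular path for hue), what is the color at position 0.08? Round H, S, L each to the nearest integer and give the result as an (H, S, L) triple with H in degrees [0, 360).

Hue arc: Δh = 159 − 231 = -72° (|Δh| ≤ 180, already the shorter path).
H = 231 + 0.08 × (-72) = 225.24 → 225°
S = 69 + 0.08 × (80 − 69) = 69.88 → 70%
L = 44 + 0.08 × (74 − 44) = 46.4 → 46%

(225, 70, 46)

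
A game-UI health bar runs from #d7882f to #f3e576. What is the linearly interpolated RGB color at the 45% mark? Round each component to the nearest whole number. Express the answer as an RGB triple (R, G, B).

#d7882f → (215, 136, 47); #f3e576 → (243, 229, 118).
45% corresponds to t = 0.45.
R = 215 + 0.45 × (243 − 215) = 215 + 0.45 × 28 = 227.6 → 228
G = 136 + 0.45 × (229 − 136) = 136 + 0.45 × 93 = 177.85 → 178
B = 47 + 0.45 × (118 − 47) = 47 + 0.45 × 71 = 78.95 → 79
So the blended color is (228, 178, 79), about #e4b24f.

(228, 178, 79)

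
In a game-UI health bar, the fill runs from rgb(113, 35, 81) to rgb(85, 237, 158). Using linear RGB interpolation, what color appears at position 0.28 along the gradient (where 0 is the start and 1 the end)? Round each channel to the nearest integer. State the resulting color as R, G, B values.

R = 113 + 0.28 × (85 − 113) = 113 + 0.28 × -28 = 105.16 → 105
G = 35 + 0.28 × (237 − 35) = 35 + 0.28 × 202 = 91.56 → 92
B = 81 + 0.28 × (158 − 81) = 81 + 0.28 × 77 = 102.56 → 103

(105, 92, 103)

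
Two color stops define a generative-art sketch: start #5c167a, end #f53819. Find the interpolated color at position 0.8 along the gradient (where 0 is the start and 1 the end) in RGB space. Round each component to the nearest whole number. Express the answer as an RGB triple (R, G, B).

(214, 49, 44)

#5c167a → (92, 22, 122); #f53819 → (245, 56, 25).
R = 92 + 0.8 × (245 − 92) = 92 + 0.8 × 153 = 214.4 → 214
G = 22 + 0.8 × (56 − 22) = 22 + 0.8 × 34 = 49.2 → 49
B = 122 + 0.8 × (25 − 122) = 122 + 0.8 × -97 = 44.4 → 44
So the blended color is (214, 49, 44), about #d6312c.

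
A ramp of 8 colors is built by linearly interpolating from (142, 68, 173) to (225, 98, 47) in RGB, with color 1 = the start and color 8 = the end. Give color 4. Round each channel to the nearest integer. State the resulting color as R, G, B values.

With 8 swatches and endpoints inclusive, swatch 4 sits at t = (4 − 1)/(8 − 1) = 3/7 ≈ 0.4286.
R = 142 + 0.4286 × (225 − 142) = 177.574 → 178
G = 68 + 0.4286 × (98 − 68) = 80.858 → 81
B = 173 + 0.4286 × (47 − 173) = 118.996 → 119

(178, 81, 119)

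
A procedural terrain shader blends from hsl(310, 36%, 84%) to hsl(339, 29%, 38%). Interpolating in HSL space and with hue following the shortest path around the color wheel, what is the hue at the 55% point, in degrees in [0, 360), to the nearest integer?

326

Hue arc: Δh = 339 − 310 = 29° (|Δh| ≤ 180, already the shorter path).
H = 310 + 0.55 × (29) = 325.95 → 326°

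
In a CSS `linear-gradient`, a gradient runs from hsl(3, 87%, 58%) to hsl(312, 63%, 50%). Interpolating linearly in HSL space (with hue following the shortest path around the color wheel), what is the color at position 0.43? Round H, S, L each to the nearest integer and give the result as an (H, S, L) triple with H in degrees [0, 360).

Hue: 312 − 3 = 309°, but |309| > 180 so the shorter arc goes the other way: Δh = 309 − 360 = -51°.
H = 3 + 0.43 × (-51) = -18.93 → -19 → -19 mod 360 = 341°
S = 87 + 0.43 × (63 − 87) = 76.68 → 77%
L = 58 + 0.43 × (50 − 58) = 54.56 → 55%

(341, 77, 55)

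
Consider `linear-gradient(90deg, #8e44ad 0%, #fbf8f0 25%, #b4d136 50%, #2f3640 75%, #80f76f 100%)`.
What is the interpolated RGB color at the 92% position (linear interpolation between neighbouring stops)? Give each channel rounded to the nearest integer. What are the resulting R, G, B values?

92% lies between the 75% and 100% stops, so the local fraction is t = (92 − 75)/(100 − 75) = 17/25 ≈ 0.68.
#2f3640 → (47, 54, 64); #80f76f → (128, 247, 111).
R = 47 + 0.68 × (128 − 47) = 102.08 → 102
G = 54 + 0.68 × (247 − 54) = 185.24 → 185
B = 64 + 0.68 × (111 − 64) = 95.96 → 96

(102, 185, 96)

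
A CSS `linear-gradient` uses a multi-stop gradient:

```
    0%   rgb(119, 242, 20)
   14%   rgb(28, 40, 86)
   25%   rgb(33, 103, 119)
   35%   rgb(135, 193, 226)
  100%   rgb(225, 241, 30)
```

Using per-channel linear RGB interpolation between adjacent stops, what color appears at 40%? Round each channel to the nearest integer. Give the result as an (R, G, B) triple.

(142, 197, 211)

40% lies between the 35% and 100% stops, so the local fraction is t = (40 − 35)/(100 − 35) = 5/65 ≈ 0.0769.
R = 135 + 0.0769 × (225 − 135) = 141.921 → 142
G = 193 + 0.0769 × (241 − 193) = 196.691 → 197
B = 226 + 0.0769 × (30 − 226) = 210.928 → 211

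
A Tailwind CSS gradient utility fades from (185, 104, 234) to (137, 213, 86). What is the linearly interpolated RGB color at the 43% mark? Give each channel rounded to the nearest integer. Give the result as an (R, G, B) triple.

43% corresponds to t = 0.43.
R = 185 + 0.43 × (137 − 185) = 185 + 0.43 × -48 = 164.36 → 164
G = 104 + 0.43 × (213 − 104) = 104 + 0.43 × 109 = 150.87 → 151
B = 234 + 0.43 × (86 − 234) = 234 + 0.43 × -148 = 170.36 → 170

(164, 151, 170)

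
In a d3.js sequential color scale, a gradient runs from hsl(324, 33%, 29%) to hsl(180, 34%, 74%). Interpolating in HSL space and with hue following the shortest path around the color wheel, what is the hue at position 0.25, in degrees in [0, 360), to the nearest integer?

288

Hue arc: Δh = 180 − 324 = -144° (|Δh| ≤ 180, already the shorter path).
H = 324 + 0.25 × (-144) = 288 → 288°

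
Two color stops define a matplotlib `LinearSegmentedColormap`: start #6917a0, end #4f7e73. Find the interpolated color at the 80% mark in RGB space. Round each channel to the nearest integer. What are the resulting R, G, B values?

#6917a0 → (105, 23, 160); #4f7e73 → (79, 126, 115).
80% corresponds to t = 0.8.
R = 105 + 0.8 × (79 − 105) = 105 + 0.8 × -26 = 84.2 → 84
G = 23 + 0.8 × (126 − 23) = 23 + 0.8 × 103 = 105.4 → 105
B = 160 + 0.8 × (115 − 160) = 160 + 0.8 × -45 = 124 → 124

(84, 105, 124)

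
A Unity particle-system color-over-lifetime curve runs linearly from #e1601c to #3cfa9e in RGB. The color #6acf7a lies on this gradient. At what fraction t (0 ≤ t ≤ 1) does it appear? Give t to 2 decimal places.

Invert the lerp on the R channel (largest span, 165): t = (106 − 225) / (60 − 225) = -119/-165 = 0.72121.
Check on G: (207 − 96)/(250 − 96) = 0.7208 ✓

0.72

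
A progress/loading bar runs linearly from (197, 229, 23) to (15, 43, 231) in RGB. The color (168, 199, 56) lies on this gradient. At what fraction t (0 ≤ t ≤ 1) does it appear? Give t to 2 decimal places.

Invert the lerp on the B channel (largest span, 208): t = (56 − 23) / (231 − 23) = 33/208 = 0.15865.
Check on R: (168 − 197)/(15 − 197) = 0.1593 ✓

0.16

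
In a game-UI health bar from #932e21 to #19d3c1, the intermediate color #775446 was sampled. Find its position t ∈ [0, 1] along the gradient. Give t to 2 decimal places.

Invert the lerp on the G channel (largest span, 165): t = (84 − 46) / (211 − 46) = 38/165 = 0.2303.
Check on R: (119 − 147)/(25 − 147) = 0.2295 ✓

0.23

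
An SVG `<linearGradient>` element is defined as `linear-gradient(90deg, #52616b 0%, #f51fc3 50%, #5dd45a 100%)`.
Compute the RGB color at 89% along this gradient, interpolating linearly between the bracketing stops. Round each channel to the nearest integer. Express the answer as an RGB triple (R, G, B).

(126, 172, 113)

89% lies between the 50% and 100% stops, so the local fraction is t = (89 − 50)/(100 − 50) = 39/50 ≈ 0.78.
#f51fc3 → (245, 31, 195); #5dd45a → (93, 212, 90).
R = 245 + 0.78 × (93 − 245) = 126.44 → 126
G = 31 + 0.78 × (212 − 31) = 172.18 → 172
B = 195 + 0.78 × (90 − 195) = 113.1 → 113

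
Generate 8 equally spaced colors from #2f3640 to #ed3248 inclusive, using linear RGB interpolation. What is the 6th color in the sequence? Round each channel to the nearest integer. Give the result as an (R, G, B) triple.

With 8 swatches and endpoints inclusive, swatch 6 sits at t = (6 − 1)/(8 − 1) = 5/7 ≈ 0.7143.
#2f3640 → (47, 54, 64); #ed3248 → (237, 50, 72).
R = 47 + 0.7143 × (237 − 47) = 182.717 → 183
G = 54 + 0.7143 × (50 − 54) = 51.143 → 51
B = 64 + 0.7143 × (72 − 64) = 69.714 → 70

(183, 51, 70)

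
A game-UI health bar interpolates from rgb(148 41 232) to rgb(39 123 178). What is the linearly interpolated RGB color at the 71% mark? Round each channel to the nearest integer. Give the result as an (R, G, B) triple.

71% corresponds to t = 0.71.
R = 148 + 0.71 × (39 − 148) = 148 + 0.71 × -109 = 70.61 → 71
G = 41 + 0.71 × (123 − 41) = 41 + 0.71 × 82 = 99.22 → 99
B = 232 + 0.71 × (178 − 232) = 232 + 0.71 × -54 = 193.66 → 194
So the blended color is (71, 99, 194), about #4763c2.

(71, 99, 194)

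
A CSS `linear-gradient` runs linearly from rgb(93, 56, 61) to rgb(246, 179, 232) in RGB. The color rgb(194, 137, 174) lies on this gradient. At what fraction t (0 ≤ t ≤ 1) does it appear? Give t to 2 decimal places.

Invert the lerp on the B channel (largest span, 171): t = (174 − 61) / (232 − 61) = 113/171 = 0.66082.
Check on R: (194 − 93)/(246 − 93) = 0.6601 ✓

0.66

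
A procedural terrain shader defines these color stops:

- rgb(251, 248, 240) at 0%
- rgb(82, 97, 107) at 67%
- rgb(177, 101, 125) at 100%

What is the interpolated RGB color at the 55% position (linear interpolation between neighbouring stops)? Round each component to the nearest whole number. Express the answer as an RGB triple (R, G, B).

55% lies between the 0% and 67% stops, so the local fraction is t = (55 − 0)/(67 − 0) = 55/67 ≈ 0.8209.
R = 251 + 0.8209 × (82 − 251) = 112.268 → 112
G = 248 + 0.8209 × (97 − 248) = 124.044 → 124
B = 240 + 0.8209 × (107 − 240) = 130.82 → 131

(112, 124, 131)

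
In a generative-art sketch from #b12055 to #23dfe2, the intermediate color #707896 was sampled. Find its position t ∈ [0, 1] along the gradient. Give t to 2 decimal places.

Invert the lerp on the G channel (largest span, 191): t = (120 − 32) / (223 − 32) = 88/191 = 0.46073.
Check on R: (112 − 177)/(35 − 177) = 0.4577 ✓

0.46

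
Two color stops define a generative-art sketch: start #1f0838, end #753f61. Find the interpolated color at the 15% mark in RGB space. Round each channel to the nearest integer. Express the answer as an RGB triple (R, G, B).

(44, 16, 62)

#1f0838 → (31, 8, 56); #753f61 → (117, 63, 97).
15% corresponds to t = 0.15.
R = 31 + 0.15 × (117 − 31) = 31 + 0.15 × 86 = 43.9 → 44
G = 8 + 0.15 × (63 − 8) = 8 + 0.15 × 55 = 16.25 → 16
B = 56 + 0.15 × (97 − 56) = 56 + 0.15 × 41 = 62.15 → 62
So the blended color is (44, 16, 62), about #2c103e.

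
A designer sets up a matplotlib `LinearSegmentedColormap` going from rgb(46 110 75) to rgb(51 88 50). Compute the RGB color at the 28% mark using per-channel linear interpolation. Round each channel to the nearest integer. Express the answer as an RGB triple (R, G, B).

28% corresponds to t = 0.28.
R = 46 + 0.28 × (51 − 46) = 46 + 0.28 × 5 = 47.4 → 47
G = 110 + 0.28 × (88 − 110) = 110 + 0.28 × -22 = 103.84 → 104
B = 75 + 0.28 × (50 − 75) = 75 + 0.28 × -25 = 68 → 68

(47, 104, 68)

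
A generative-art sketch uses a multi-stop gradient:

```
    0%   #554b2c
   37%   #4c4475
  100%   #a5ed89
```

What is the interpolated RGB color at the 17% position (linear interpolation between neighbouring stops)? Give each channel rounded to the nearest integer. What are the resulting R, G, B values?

17% lies between the 0% and 37% stops, so the local fraction is t = (17 − 0)/(37 − 0) = 17/37 ≈ 0.4595.
#554b2c → (85, 75, 44); #4c4475 → (76, 68, 117).
R = 85 + 0.4595 × (76 − 85) = 80.864 → 81
G = 75 + 0.4595 × (68 − 75) = 71.784 → 72
B = 44 + 0.4595 × (117 − 44) = 77.543 → 78

(81, 72, 78)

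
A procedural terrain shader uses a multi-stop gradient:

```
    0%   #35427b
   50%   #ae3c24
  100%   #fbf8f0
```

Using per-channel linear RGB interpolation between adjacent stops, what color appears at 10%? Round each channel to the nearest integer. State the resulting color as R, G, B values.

(77, 65, 106)

10% lies between the 0% and 50% stops, so the local fraction is t = (10 − 0)/(50 − 0) = 10/50 ≈ 0.2.
#35427b → (53, 66, 123); #ae3c24 → (174, 60, 36).
R = 53 + 0.2 × (174 − 53) = 77.2 → 77
G = 66 + 0.2 × (60 − 66) = 64.8 → 65
B = 123 + 0.2 × (36 − 123) = 105.6 → 106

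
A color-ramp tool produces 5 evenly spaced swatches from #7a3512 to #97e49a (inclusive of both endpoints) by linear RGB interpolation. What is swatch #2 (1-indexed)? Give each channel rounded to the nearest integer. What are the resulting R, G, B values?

With 5 swatches and endpoints inclusive, swatch 2 sits at t = (2 − 1)/(5 − 1) = 1/4 ≈ 0.25.
#7a3512 → (122, 53, 18); #97e49a → (151, 228, 154).
R = 122 + 0.25 × (151 − 122) = 129.25 → 129
G = 53 + 0.25 × (228 − 53) = 96.75 → 97
B = 18 + 0.25 × (154 − 18) = 52 → 52

(129, 97, 52)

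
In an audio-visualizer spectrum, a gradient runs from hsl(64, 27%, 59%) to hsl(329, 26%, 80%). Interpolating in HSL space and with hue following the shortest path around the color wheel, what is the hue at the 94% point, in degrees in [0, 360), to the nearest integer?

335

Hue: 329 − 64 = 265°, but |265| > 180 so the shorter arc goes the other way: Δh = 265 − 360 = -95°.
H = 64 + 0.94 × (-95) = -25.3 → -25 → -25 mod 360 = 335°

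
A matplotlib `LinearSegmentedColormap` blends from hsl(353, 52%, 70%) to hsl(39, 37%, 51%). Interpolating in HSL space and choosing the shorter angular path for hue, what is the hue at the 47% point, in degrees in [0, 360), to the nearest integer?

15

Hue: 39 − 353 = -314°, but |-314| > 180 so the shorter arc goes the other way: Δh = -314 + 360 = 46°.
H = 353 + 0.47 × (46) = 374.62 → 375 → 375 mod 360 = 15°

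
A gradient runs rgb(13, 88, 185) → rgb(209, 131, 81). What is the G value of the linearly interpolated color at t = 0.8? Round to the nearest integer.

G = 88 + 0.8 × (131 − 88) = 122.4 → 122

122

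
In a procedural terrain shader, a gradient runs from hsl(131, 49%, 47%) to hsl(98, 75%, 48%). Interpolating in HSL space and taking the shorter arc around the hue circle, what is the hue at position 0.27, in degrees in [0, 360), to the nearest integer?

122

Hue arc: Δh = 98 − 131 = -33° (|Δh| ≤ 180, already the shorter path).
H = 131 + 0.27 × (-33) = 122.09 → 122°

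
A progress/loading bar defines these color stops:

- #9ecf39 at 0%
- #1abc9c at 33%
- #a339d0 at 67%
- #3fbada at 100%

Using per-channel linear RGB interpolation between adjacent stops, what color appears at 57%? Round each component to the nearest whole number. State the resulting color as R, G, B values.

57% lies between the 33% and 67% stops, so the local fraction is t = (57 − 33)/(67 − 33) = 24/34 ≈ 0.7059.
#1abc9c → (26, 188, 156); #a339d0 → (163, 57, 208).
R = 26 + 0.7059 × (163 − 26) = 122.708 → 123
G = 188 + 0.7059 × (57 − 188) = 95.527 → 96
B = 156 + 0.7059 × (208 − 156) = 192.707 → 193

(123, 96, 193)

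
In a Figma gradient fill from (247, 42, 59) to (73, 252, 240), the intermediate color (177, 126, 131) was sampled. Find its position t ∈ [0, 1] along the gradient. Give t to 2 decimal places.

0.40

Invert the lerp on the G channel (largest span, 210): t = (126 − 42) / (252 − 42) = 84/210 = 0.4.
Check on R: (177 − 247)/(73 − 247) = 0.4023 ✓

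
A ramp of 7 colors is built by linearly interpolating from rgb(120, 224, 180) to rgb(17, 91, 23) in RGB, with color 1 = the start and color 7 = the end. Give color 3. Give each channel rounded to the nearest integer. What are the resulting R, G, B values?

(86, 180, 128)

With 7 swatches and endpoints inclusive, swatch 3 sits at t = (3 − 1)/(7 − 1) = 2/6 ≈ 0.3333.
R = 120 + 0.3333 × (17 − 120) = 85.67 → 86
G = 224 + 0.3333 × (91 − 224) = 179.671 → 180
B = 180 + 0.3333 × (23 − 180) = 127.672 → 128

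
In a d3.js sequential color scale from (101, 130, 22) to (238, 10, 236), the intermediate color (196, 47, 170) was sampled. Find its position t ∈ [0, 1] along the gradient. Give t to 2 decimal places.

Invert the lerp on the B channel (largest span, 214): t = (170 − 22) / (236 − 22) = 148/214 = 0.69159.
Check on R: (196 − 101)/(238 − 101) = 0.6934 ✓

0.69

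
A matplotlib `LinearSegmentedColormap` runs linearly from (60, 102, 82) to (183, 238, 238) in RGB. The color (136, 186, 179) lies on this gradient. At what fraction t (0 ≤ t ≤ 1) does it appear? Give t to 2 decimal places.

0.62

Invert the lerp on the B channel (largest span, 156): t = (179 − 82) / (238 − 82) = 97/156 = 0.62179.
Check on R: (136 − 60)/(183 − 60) = 0.6179 ✓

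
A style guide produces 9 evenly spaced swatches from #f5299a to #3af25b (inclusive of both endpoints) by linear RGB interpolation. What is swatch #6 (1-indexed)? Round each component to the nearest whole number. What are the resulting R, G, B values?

With 9 swatches and endpoints inclusive, swatch 6 sits at t = (6 − 1)/(9 − 1) = 5/8 ≈ 0.625.
#f5299a → (245, 41, 154); #3af25b → (58, 242, 91).
R = 245 + 0.625 × (58 − 245) = 128.125 → 128
G = 41 + 0.625 × (242 − 41) = 166.625 → 167
B = 154 + 0.625 × (91 − 154) = 114.625 → 115

(128, 167, 115)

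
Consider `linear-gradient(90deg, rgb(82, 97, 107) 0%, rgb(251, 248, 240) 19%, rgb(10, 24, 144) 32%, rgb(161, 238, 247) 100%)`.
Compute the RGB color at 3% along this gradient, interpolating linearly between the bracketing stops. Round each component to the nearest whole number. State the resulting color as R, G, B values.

3% lies between the 0% and 19% stops, so the local fraction is t = (3 − 0)/(19 − 0) = 3/19 ≈ 0.1579.
R = 82 + 0.1579 × (251 − 82) = 108.685 → 109
G = 97 + 0.1579 × (248 − 97) = 120.843 → 121
B = 107 + 0.1579 × (240 − 107) = 128.001 → 128

(109, 121, 128)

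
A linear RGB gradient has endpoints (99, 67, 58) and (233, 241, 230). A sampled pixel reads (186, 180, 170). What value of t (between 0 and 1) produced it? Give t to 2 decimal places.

0.65

Invert the lerp on the G channel (largest span, 174): t = (180 − 67) / (241 − 67) = 113/174 = 0.64943.
Check on R: (186 − 99)/(233 − 99) = 0.6493 ✓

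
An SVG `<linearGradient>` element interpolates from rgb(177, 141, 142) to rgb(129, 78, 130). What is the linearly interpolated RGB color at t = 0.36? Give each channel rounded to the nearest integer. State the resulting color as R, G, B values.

R = 177 + 0.36 × (129 − 177) = 177 + 0.36 × -48 = 159.72 → 160
G = 141 + 0.36 × (78 − 141) = 141 + 0.36 × -63 = 118.32 → 118
B = 142 + 0.36 × (130 − 142) = 142 + 0.36 × -12 = 137.68 → 138
So the blended color is (160, 118, 138), about #a0768a.

(160, 118, 138)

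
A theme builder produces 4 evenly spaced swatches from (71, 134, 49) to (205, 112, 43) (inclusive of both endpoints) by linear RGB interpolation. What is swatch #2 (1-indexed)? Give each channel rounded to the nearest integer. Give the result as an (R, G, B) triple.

(116, 127, 47)

With 4 swatches and endpoints inclusive, swatch 2 sits at t = (2 − 1)/(4 − 1) = 1/3 ≈ 0.3333.
R = 71 + 0.3333 × (205 − 71) = 115.662 → 116
G = 134 + 0.3333 × (112 − 134) = 126.667 → 127
B = 49 + 0.3333 × (43 − 49) = 47 → 47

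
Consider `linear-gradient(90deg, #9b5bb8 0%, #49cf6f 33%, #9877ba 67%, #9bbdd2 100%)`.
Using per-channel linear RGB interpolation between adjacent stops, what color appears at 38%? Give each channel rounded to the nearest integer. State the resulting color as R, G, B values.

(85, 194, 122)

38% lies between the 33% and 67% stops, so the local fraction is t = (38 − 33)/(67 − 33) = 5/34 ≈ 0.1471.
#49cf6f → (73, 207, 111); #9877ba → (152, 119, 186).
R = 73 + 0.1471 × (152 − 73) = 84.621 → 85
G = 207 + 0.1471 × (119 − 207) = 194.055 → 194
B = 111 + 0.1471 × (186 − 111) = 122.032 → 122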